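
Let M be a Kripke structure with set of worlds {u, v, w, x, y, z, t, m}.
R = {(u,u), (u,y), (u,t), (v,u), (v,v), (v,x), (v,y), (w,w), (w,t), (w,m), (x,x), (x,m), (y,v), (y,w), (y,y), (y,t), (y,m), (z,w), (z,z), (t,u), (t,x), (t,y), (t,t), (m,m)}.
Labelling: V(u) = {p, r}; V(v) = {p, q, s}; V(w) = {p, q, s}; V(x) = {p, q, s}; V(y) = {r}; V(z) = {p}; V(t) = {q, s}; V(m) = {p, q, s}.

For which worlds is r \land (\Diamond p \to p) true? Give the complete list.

Let φ = r \land (\Diamond p \to p). Evaluate φ at each world:
  u (successors {u, y, t}): φ is true.
  v (successors {u, v, x, y}): φ is false.
  w (successors {w, t, m}): φ is false.
  x (successors {x, m}): φ is false.
  y (successors {v, w, y, t, m}): φ is false.
  z (successors {w, z}): φ is false.
  t (successors {u, x, y, t}): φ is false.
  m (successors {m}): φ is false.
For instance, at m:
  At m: r is false, \Diamond p \to p is true, so r \land (\Diamond p \to p) is false.
    At m: \Diamond p is true, p is true, so \Diamond p \to p is true.
      At m: \Diamond p requires p at some successor in {m}.
        p holds at m, so \Diamond p is true at m.
Satisfying worlds: {u}

u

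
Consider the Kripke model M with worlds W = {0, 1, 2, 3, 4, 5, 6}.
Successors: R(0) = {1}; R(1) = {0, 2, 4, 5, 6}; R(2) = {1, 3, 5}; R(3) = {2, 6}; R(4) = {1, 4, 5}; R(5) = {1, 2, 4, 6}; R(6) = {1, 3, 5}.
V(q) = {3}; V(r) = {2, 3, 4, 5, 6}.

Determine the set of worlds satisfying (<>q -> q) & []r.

3

Let φ = (<>q -> q) & []r. Evaluate φ at each world:
  0 (successors {1}): φ is false.
  1 (successors {0, 2, 4, 5, 6}): φ is false.
  2 (successors {1, 3, 5}): φ is false.
  3 (successors {2, 6}): φ is true.
  4 (successors {1, 4, 5}): φ is false.
  5 (successors {1, 2, 4, 6}): φ is false.
  6 (successors {1, 3, 5}): φ is false.
For instance, at 3:
  At 3: <>q -> q is true, []r is true, so (<>q -> q) & []r is true.
    At 3: <>q is false, q is true, so <>q -> q is true.
      At 3: <>q requires q at some successor in {2, 6}.
        At 2: q is false.
        At 6: q is false.
      So <>q is false at 3.
    At 3: []r requires r at every successor {2, 6}.
      At 2: r is true.
      At 6: r is true.
    So []r is true at 3.
Satisfying worlds: {3}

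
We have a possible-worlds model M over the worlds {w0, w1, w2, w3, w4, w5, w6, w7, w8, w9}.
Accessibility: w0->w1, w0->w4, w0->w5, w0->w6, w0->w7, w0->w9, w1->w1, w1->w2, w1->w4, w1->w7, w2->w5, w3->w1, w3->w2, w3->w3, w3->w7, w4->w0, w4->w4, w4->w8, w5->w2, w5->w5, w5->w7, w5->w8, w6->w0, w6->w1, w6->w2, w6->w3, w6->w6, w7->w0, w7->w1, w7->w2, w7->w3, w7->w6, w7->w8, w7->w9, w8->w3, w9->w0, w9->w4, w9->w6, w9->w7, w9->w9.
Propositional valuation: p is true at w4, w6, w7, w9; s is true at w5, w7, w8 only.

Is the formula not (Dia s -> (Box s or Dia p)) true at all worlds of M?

Let φ = not (Dia s -> (Box s or Dia p)). Evaluate φ at each world:
  w0 (successors {w1, w4, w5, w6, w7, w9}): φ is false.
  w1 (successors {w1, w2, w4, w7}): φ is false.
  w2 (successors {w5}): φ is false.
  w3 (successors {w1, w2, w3, w7}): φ is false.
  w4 (successors {w0, w4, w8}): φ is false.
  w5 (successors {w2, w5, w7, w8}): φ is false.
  w6 (successors {w0, w1, w2, w3, w6}): φ is false.
  w7 (successors {w0, w1, w2, w3, w6, w8, w9}): φ is false.
  w8 (successors {w3}): φ is false.
  w9 (successors {w0, w4, w6, w7, w9}): φ is false.
Detail at w0 (counterexample):
  At w0: Dia s -> (Box s or Dia p) is true, so not (Dia s -> (Box s or Dia p)) is false.
    At w0: Dia s is true, Box s or Dia p is true, so Dia s -> (Box s or Dia p) is true.
      At w0: Dia s requires s at some successor in {w1, w4, w5, w6, w7, w9}.
        s holds at w5, so Dia s is true at w0.
      At w0: Box s is false, Dia p is true, so Box s or Dia p is true.

No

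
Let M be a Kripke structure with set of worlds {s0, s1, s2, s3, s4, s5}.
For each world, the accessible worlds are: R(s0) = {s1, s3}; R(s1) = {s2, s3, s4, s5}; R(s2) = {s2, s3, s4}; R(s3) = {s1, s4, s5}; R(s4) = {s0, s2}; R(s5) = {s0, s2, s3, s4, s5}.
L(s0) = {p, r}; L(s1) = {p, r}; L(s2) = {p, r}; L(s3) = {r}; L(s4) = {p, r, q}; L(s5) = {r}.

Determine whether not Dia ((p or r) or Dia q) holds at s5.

No

At s5: Dia ((p or r) or Dia q) is true, so not Dia ((p or r) or Dia q) is false.
  At s5: Dia ((p or r) or Dia q) requires (p or r) or Dia q at some successor in {s0, s2, s3, s4, s5}.
    (p or r) or Dia q holds at s0, so Dia ((p or r) or Dia q) is true at s5.
      At s0: p or r is true, Dia q is false, so (p or r) or Dia q is true.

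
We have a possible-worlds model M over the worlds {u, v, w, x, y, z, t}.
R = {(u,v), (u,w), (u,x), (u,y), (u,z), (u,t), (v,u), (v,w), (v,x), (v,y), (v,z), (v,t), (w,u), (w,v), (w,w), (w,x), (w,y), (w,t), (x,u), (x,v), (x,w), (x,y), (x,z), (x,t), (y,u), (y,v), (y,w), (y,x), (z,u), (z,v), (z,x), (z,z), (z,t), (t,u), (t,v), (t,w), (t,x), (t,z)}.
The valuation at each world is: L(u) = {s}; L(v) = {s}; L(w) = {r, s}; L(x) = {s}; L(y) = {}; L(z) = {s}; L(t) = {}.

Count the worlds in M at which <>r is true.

Let φ = <>r. Evaluate φ at each world:
  u (successors {v, w, x, y, z, t}): φ is true.
  v (successors {u, w, x, y, z, t}): φ is true.
  w (successors {u, v, w, x, y, t}): φ is true.
  x (successors {u, v, w, y, z, t}): φ is true.
  y (successors {u, v, w, x}): φ is true.
  z (successors {u, v, x, z, t}): φ is false.
  t (successors {u, v, w, x, z}): φ is true.
For instance, at u:
  At u: <>r requires r at some successor in {v, w, x, y, z, t}.
    r holds at w, so <>r is true at u.
Satisfying worlds: {u, v, w, x, y, t}

6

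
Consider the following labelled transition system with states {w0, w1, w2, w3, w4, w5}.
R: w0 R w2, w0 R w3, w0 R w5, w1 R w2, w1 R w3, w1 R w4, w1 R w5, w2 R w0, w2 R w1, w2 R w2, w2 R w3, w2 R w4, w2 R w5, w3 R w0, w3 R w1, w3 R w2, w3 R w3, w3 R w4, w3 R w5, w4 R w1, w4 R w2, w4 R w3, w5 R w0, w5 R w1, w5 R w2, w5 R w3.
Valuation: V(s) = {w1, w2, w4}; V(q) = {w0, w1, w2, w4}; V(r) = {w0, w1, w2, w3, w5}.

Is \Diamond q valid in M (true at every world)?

Yes

Let φ = \Diamond q. Evaluate φ at each world:
  w0 (successors {w2, w3, w5}): φ is true.
  w1 (successors {w2, w3, w4, w5}): φ is true.
  w2 (successors {w0, w1, w2, w3, w4, w5}): φ is true.
  w3 (successors {w0, w1, w2, w3, w4, w5}): φ is true.
  w4 (successors {w1, w2, w3}): φ is true.
  w5 (successors {w0, w1, w2, w3}): φ is true.
For instance, at w2:
  At w2: \Diamond q requires q at some successor in {w0, w1, w2, w3, w4, w5}.
    q holds at w0, so \Diamond q is true at w2.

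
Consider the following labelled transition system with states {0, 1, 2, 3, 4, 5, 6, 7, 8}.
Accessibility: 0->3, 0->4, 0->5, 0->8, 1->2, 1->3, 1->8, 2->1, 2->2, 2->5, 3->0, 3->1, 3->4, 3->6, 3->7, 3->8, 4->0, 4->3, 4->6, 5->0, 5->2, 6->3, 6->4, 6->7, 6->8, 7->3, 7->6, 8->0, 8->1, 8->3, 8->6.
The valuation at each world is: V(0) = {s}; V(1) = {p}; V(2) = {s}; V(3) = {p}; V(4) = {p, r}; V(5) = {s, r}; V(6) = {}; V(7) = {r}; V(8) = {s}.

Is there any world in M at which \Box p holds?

Recall that \Box ψ holds at a world iff ψ holds at every accessible world, and \Diamond ψ holds iff ψ holds at some accessible world.
Let φ = \Box p. Evaluate φ at each world:
  0 (successors {3, 4, 5, 8}): φ is false.
  1 (successors {2, 3, 8}): φ is false.
  2 (successors {1, 2, 5}): φ is false.
  3 (successors {0, 1, 4, 6, 7, 8}): φ is false.
  4 (successors {0, 3, 6}): φ is false.
  5 (successors {0, 2}): φ is false.
  6 (successors {3, 4, 7, 8}): φ is false.
  7 (successors {3, 6}): φ is false.
  8 (successors {0, 1, 3, 6}): φ is false.
For instance, at 6:
  At 6: \Box p requires p at every successor {3, 4, 7, 8}.
    p fails at 7, so \Box p is false at 6.

No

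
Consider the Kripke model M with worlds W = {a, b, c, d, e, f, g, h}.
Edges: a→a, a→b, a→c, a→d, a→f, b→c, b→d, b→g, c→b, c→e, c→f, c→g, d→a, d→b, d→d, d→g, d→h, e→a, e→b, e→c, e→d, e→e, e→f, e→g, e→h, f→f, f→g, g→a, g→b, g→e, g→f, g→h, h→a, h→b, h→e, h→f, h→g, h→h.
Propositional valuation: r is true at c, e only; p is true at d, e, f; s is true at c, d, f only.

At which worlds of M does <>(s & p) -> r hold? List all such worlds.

Let φ = <>(s & p) -> r. Evaluate φ at each world:
  a (successors {a, b, c, d, f}): φ is false.
  b (successors {c, d, g}): φ is false.
  c (successors {b, e, f, g}): φ is true.
  d (successors {a, b, d, g, h}): φ is false.
  e (successors {a, b, c, d, e, f, g, h}): φ is true.
  f (successors {f, g}): φ is false.
  g (successors {a, b, e, f, h}): φ is false.
  h (successors {a, b, e, f, g, h}): φ is false.
For instance, at a:
  At a: <>(s & p) is true, r is false, so <>(s & p) -> r is false.
    At a: <>(s & p) requires s & p at some successor in {a, b, c, d, f}.
      s & p holds at d, so <>(s & p) is true at a.
Satisfying worlds: {c, e}

c, e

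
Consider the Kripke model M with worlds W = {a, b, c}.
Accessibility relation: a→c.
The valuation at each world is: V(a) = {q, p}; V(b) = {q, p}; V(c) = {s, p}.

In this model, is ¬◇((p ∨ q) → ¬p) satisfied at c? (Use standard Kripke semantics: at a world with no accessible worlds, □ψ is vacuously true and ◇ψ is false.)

Recall that ◇ψ holds at a world iff ψ holds at some accessible world.
At c: ◇((p ∨ q) → ¬p) is false, so ¬◇((p ∨ q) → ¬p) is true.
  At c: no accessible worlds, so ◇((p ∨ q) → ¬p) is false.

Yes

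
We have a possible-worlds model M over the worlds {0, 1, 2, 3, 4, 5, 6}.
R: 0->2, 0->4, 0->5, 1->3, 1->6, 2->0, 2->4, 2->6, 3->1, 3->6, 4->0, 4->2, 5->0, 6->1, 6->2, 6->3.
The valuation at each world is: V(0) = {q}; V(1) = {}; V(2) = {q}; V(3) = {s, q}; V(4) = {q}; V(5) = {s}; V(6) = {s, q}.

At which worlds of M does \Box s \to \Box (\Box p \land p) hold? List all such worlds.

Let φ = \Box s \to \Box (\Box p \land p). Evaluate φ at each world:
  0 (successors {2, 4, 5}): φ is true.
  1 (successors {3, 6}): φ is false.
  2 (successors {0, 4, 6}): φ is true.
  3 (successors {1, 6}): φ is true.
  4 (successors {0, 2}): φ is true.
  5 (successors {0}): φ is true.
  6 (successors {1, 2, 3}): φ is true.
For instance, at 6:
  At 6: \Box s is false, \Box (\Box p \land p) is false, so \Box s \to \Box (\Box p \land p) is true.
    At 6: \Box s requires s at every successor {1, 2, 3}.
      s fails at 1, so \Box s is false at 6.
    At 6: \Box (\Box p \land p) requires \Box p \land p at every successor {1, 2, 3}.
      \Box p \land p fails at 1, so \Box (\Box p \land p) is false at 6.
Satisfying worlds: {0, 2, 3, 4, 5, 6}

0, 2, 3, 4, 5, 6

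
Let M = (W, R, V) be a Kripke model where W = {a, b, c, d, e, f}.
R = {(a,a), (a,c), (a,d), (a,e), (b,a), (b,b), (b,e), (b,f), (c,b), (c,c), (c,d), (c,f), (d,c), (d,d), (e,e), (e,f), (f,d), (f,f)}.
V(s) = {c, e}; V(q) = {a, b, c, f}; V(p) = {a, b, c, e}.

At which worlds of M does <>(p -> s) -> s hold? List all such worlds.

Let φ = <>(p -> s) -> s. Evaluate φ at each world:
  a (successors {a, c, d, e}): φ is false.
  b (successors {a, b, e, f}): φ is false.
  c (successors {b, c, d, f}): φ is true.
  d (successors {c, d}): φ is false.
  e (successors {e, f}): φ is true.
  f (successors {d, f}): φ is false.
For instance, at d:
  At d: <>(p -> s) is true, s is false, so <>(p -> s) -> s is false.
    At d: <>(p -> s) requires p -> s at some successor in {c, d}.
      p -> s holds at c, so <>(p -> s) is true at d.
Satisfying worlds: {c, e}

c, e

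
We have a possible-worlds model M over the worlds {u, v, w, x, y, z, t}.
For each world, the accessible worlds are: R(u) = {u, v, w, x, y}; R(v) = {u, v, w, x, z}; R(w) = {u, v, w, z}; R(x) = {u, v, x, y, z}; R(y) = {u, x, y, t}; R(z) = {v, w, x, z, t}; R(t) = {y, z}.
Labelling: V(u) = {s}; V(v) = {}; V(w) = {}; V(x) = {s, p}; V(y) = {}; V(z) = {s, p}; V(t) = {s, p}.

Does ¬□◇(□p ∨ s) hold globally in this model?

No

Let φ = ¬□◇(□p ∨ s). Evaluate φ at each world:
  u (successors {u, v, w, x, y}): φ is false.
  v (successors {u, v, w, x, z}): φ is false.
  w (successors {u, v, w, z}): φ is false.
  x (successors {u, v, x, y, z}): φ is false.
  y (successors {u, x, y, t}): φ is false.
  z (successors {v, w, x, z, t}): φ is false.
  t (successors {y, z}): φ is false.
Detail at u (counterexample):
  At u: □◇(□p ∨ s) is true, so ¬□◇(□p ∨ s) is false.
    At u: □◇(□p ∨ s) requires ◇(□p ∨ s) at every successor {u, v, w, x, y}.
      At u: ◇(□p ∨ s) is true.
      At v: ◇(□p ∨ s) is true.
      At w: ◇(□p ∨ s) is true.
      At x: ◇(□p ∨ s) is true.
      At y: ◇(□p ∨ s) is true.
    So □◇(□p ∨ s) is true at u.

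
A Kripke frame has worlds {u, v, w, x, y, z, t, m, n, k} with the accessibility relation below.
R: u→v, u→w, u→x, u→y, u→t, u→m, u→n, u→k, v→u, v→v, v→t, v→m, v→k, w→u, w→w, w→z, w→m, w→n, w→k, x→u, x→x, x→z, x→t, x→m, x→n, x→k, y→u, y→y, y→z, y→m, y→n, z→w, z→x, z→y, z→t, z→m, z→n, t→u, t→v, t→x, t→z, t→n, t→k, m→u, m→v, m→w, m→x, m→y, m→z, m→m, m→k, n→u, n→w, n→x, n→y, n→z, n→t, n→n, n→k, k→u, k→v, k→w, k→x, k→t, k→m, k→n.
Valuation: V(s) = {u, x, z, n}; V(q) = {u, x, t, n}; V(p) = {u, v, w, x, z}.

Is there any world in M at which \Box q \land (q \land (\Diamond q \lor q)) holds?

No

Let φ = \Box q \land (q \land (\Diamond q \lor q)). Evaluate φ at each world:
  u (successors {v, w, x, y, t, m, n, k}): φ is false.
  v (successors {u, v, t, m, k}): φ is false.
  w (successors {u, w, z, m, n, k}): φ is false.
  x (successors {u, x, z, t, m, n, k}): φ is false.
  y (successors {u, y, z, m, n}): φ is false.
  z (successors {w, x, y, t, m, n}): φ is false.
  t (successors {u, v, x, z, n, k}): φ is false.
  m (successors {u, v, w, x, y, z, m, k}): φ is false.
  n (successors {u, w, x, y, z, t, n, k}): φ is false.
  k (successors {u, v, w, x, t, m, n}): φ is false.
For instance, at k:
  At k: \Box q is false, q \land (\Diamond q \lor q) is false, so \Box q \land (q \land (\Diamond q \lor q)) is false.
    At k: \Box q requires q at every successor {u, v, w, x, t, m, n}.
      q fails at v, so \Box q is false at k.
    At k: q is false, \Diamond q \lor q is true, so q \land (\Diamond q \lor q) is false.
      At k: \Diamond q is true, q is false, so \Diamond q \lor q is true.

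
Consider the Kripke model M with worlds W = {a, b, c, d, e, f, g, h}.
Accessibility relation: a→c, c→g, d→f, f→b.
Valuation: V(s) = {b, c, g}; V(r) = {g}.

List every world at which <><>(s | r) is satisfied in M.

Let φ = <><>(s | r). Evaluate φ at each world:
  a (successors {c}): φ is true.
  b (successors ∅): φ is false.
  c (successors {g}): φ is false.
  d (successors {f}): φ is true.
  e (successors ∅): φ is false.
  f (successors {b}): φ is false.
  g (successors ∅): φ is false.
  h (successors ∅): φ is false.
For instance, at c:
  At c: <><>(s | r) requires <>(s | r) at some successor in {g}.
    At g: <>(s | r) is false.
  So <><>(s | r) is false at c.
Satisfying worlds: {a, d}

a, d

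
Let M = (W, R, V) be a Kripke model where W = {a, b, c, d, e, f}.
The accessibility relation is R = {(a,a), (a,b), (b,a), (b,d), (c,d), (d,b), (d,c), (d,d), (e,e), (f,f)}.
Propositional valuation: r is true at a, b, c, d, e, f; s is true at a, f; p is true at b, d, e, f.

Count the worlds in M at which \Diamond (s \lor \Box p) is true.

Let φ = \Diamond (s \lor \Box p). Evaluate φ at each world:
  a (successors {a, b}): φ is true.
  b (successors {a, d}): φ is true.
  c (successors {d}): φ is false.
  d (successors {b, c, d}): φ is true.
  e (successors {e}): φ is true.
  f (successors {f}): φ is true.
For instance, at e:
  At e: \Diamond (s \lor \Box p) requires s \lor \Box p at some successor in {e}.
    s \lor \Box p holds at e, so \Diamond (s \lor \Box p) is true at e.
      At e: s is false, \Box p is true, so s \lor \Box p is true.
Satisfying worlds: {a, b, d, e, f}

5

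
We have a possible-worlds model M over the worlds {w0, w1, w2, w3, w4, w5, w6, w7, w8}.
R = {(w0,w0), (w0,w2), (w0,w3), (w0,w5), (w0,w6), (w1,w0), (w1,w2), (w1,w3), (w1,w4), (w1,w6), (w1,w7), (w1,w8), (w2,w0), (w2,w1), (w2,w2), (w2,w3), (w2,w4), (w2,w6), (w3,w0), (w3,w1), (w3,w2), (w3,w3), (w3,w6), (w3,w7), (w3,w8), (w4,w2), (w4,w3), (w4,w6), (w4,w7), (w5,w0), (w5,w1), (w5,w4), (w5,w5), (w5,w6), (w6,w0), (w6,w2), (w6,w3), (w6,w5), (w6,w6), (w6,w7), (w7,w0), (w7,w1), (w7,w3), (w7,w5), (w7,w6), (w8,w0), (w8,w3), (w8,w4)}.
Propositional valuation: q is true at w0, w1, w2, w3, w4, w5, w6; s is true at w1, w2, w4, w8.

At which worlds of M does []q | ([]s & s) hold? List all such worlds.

w0, w2, w5, w7, w8

Let φ = []q | ([]s & s). Evaluate φ at each world:
  w0 (successors {w0, w2, w3, w5, w6}): φ is true.
  w1 (successors {w0, w2, w3, w4, w6, w7, w8}): φ is false.
  w2 (successors {w0, w1, w2, w3, w4, w6}): φ is true.
  w3 (successors {w0, w1, w2, w3, w6, w7, w8}): φ is false.
  w4 (successors {w2, w3, w6, w7}): φ is false.
  w5 (successors {w0, w1, w4, w5, w6}): φ is true.
  w6 (successors {w0, w2, w3, w5, w6, w7}): φ is false.
  w7 (successors {w0, w1, w3, w5, w6}): φ is true.
  w8 (successors {w0, w3, w4}): φ is true.
For instance, at w3:
  At w3: []q is false, []s & s is false, so []q | ([]s & s) is false.
    At w3: []q requires q at every successor {w0, w1, w2, w3, w6, w7, w8}.
      q fails at w7, so []q is false at w3.
    At w3: []s is false, s is false, so []s & s is false.
      At w3: []s requires s at every successor {w0, w1, w2, w3, w6, w7, w8}.
        s fails at w0, so []s is false at w3.
Satisfying worlds: {w0, w2, w5, w7, w8}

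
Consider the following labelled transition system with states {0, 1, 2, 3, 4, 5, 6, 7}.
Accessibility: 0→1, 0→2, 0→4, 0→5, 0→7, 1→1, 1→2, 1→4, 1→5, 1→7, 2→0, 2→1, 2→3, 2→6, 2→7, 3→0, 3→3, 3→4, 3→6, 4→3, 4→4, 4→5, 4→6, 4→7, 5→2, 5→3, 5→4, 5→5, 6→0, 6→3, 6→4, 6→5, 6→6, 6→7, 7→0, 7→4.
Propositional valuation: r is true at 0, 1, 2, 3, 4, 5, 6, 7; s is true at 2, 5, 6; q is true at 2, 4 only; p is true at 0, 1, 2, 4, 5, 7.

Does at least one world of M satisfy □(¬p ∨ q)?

No

Recall that □ψ holds at a world iff ψ holds at every accessible world, and ◇ψ holds iff ψ holds at some accessible world.
Let φ = □(¬p ∨ q). Evaluate φ at each world:
  0 (successors {1, 2, 4, 5, 7}): φ is false.
  1 (successors {1, 2, 4, 5, 7}): φ is false.
  2 (successors {0, 1, 3, 6, 7}): φ is false.
  3 (successors {0, 3, 4, 6}): φ is false.
  4 (successors {3, 4, 5, 6, 7}): φ is false.
  5 (successors {2, 3, 4, 5}): φ is false.
  6 (successors {0, 3, 4, 5, 6, 7}): φ is false.
  7 (successors {0, 4}): φ is false.
For instance, at 0:
  At 0: □(¬p ∨ q) requires ¬p ∨ q at every successor {1, 2, 4, 5, 7}.
    ¬p ∨ q fails at 1, so □(¬p ∨ q) is false at 0.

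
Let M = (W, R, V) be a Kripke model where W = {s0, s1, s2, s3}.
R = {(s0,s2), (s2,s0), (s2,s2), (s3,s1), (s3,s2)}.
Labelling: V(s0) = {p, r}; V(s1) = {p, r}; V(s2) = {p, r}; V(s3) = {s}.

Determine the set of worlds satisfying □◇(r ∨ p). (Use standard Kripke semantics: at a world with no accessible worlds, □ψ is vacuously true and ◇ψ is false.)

s0, s1, s2

Recall that □ψ holds at a world iff ψ holds at every accessible world, and ◇ψ holds iff ψ holds at some accessible world.
Let φ = □◇(r ∨ p). Evaluate φ at each world:
  s0 (successors {s2}): φ is true.
  s1 (successors ∅): φ is true.
  s2 (successors {s0, s2}): φ is true.
  s3 (successors {s1, s2}): φ is false.
For instance, at s2:
  At s2: □◇(r ∨ p) requires ◇(r ∨ p) at every successor {s0, s2}.
      At s0: ◇(r ∨ p) requires r ∨ p at some successor in {s2}.
        r ∨ p holds at s2, so ◇(r ∨ p) is true at s0.
      At s2: ◇(r ∨ p) requires r ∨ p at some successor in {s0, s2}.
        r ∨ p holds at s0, so ◇(r ∨ p) is true at s2.
  So □◇(r ∨ p) is true at s2.
Satisfying worlds: {s0, s1, s2}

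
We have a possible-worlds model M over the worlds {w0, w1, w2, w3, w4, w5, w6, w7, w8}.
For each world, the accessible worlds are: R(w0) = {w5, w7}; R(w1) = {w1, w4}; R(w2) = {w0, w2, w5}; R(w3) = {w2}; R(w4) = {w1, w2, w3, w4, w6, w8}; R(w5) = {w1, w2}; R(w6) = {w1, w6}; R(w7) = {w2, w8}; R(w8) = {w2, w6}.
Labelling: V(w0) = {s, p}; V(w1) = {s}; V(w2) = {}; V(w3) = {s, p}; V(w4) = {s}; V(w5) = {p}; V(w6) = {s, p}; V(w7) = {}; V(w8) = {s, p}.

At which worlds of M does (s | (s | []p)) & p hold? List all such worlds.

Let φ = (s | (s | []p)) & p. Evaluate φ at each world:
  w0 (successors {w5, w7}): φ is true.
  w1 (successors {w1, w4}): φ is false.
  w2 (successors {w0, w2, w5}): φ is false.
  w3 (successors {w2}): φ is true.
  w4 (successors {w1, w2, w3, w4, w6, w8}): φ is false.
  w5 (successors {w1, w2}): φ is false.
  w6 (successors {w1, w6}): φ is true.
  w7 (successors {w2, w8}): φ is false.
  w8 (successors {w2, w6}): φ is true.
For instance, at w0:
  At w0: s | (s | []p) is true, p is true, so (s | (s | []p)) & p is true.
    At w0: s is true, s | []p is true, so s | (s | []p) is true.
      At w0: s is true, []p is false, so s | []p is true.
Satisfying worlds: {w0, w3, w6, w8}

w0, w3, w6, w8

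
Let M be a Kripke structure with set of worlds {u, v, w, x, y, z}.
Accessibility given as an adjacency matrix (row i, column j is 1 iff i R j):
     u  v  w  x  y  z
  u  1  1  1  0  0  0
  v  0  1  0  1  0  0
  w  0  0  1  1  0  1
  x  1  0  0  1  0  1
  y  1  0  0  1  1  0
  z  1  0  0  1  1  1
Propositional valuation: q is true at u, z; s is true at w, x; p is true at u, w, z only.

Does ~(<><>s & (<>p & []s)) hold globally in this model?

Yes

Let φ = ~(<><>s & (<>p & []s)). Evaluate φ at each world:
  u (successors {u, v, w}): φ is true.
  v (successors {v, x}): φ is true.
  w (successors {w, x, z}): φ is true.
  x (successors {u, x, z}): φ is true.
  y (successors {u, x, y}): φ is true.
  z (successors {u, x, y, z}): φ is true.
For instance, at u:
  At u: <><>s & (<>p & []s) is false, so ~(<><>s & (<>p & []s)) is true.
    At u: <><>s is true, <>p & []s is false, so <><>s & (<>p & []s) is false.
      At u: <><>s requires <>s at some successor in {u, v, w}.
        <>s holds at u, so <><>s is true at u.
      At u: <>p is true, []s is false, so <>p & []s is false.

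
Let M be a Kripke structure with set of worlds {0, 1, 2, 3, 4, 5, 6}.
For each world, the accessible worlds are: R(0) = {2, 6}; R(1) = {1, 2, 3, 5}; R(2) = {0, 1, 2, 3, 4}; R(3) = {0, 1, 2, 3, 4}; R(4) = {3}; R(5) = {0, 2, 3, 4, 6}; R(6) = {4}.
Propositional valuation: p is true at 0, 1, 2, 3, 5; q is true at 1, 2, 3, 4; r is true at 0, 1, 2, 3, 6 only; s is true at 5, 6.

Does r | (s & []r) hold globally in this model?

Recall that []ψ holds at a world iff ψ holds at every accessible world, and <>ψ holds iff ψ holds at some accessible world.
Let φ = r | (s & []r). Evaluate φ at each world:
  0 (successors {2, 6}): φ is true.
  1 (successors {1, 2, 3, 5}): φ is true.
  2 (successors {0, 1, 2, 3, 4}): φ is true.
  3 (successors {0, 1, 2, 3, 4}): φ is true.
  4 (successors {3}): φ is false.
  5 (successors {0, 2, 3, 4, 6}): φ is false.
  6 (successors {4}): φ is true.
Detail at 4 (counterexample):
  At 4: r is false, s & []r is false, so r | (s & []r) is false.
    At 4: s is false, []r is true, so s & []r is false.
      At 4: []r requires r at every successor {3}.
        At 3: r is true.
      So []r is true at 4.

No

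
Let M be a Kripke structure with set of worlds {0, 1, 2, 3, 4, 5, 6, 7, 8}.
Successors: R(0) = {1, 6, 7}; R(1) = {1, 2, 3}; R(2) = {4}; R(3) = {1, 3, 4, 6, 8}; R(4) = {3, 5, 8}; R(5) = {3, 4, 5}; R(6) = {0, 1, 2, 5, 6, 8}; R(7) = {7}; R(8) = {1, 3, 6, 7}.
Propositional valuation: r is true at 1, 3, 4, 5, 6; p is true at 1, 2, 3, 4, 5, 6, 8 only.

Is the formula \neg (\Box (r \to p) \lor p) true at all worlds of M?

Let φ = \neg (\Box (r \to p) \lor p). Evaluate φ at each world:
  0 (successors {1, 6, 7}): φ is false.
  1 (successors {1, 2, 3}): φ is false.
  2 (successors {4}): φ is false.
  3 (successors {1, 3, 4, 6, 8}): φ is false.
  4 (successors {3, 5, 8}): φ is false.
  5 (successors {3, 4, 5}): φ is false.
  6 (successors {0, 1, 2, 5, 6, 8}): φ is false.
  7 (successors {7}): φ is false.
  8 (successors {1, 3, 6, 7}): φ is false.
Detail at 0 (counterexample):
  At 0: \Box (r \to p) \lor p is true, so \neg (\Box (r \to p) \lor p) is false.
    At 0: \Box (r \to p) is true, p is false, so \Box (r \to p) \lor p is true.
      At 0: \Box (r \to p) requires r \to p at every successor {1, 6, 7}.
        At 1: r \to p is true.
        At 6: r \to p is true.
        At 7: r \to p is true.
      So \Box (r \to p) is true at 0.

No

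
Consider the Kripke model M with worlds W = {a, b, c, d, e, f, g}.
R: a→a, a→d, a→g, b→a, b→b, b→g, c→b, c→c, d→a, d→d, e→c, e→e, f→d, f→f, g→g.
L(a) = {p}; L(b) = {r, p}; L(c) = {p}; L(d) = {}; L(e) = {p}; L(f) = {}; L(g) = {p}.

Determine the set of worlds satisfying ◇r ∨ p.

a, b, c, e, g

Let φ = ◇r ∨ p. Evaluate φ at each world:
  a (successors {a, d, g}): φ is true.
  b (successors {a, b, g}): φ is true.
  c (successors {b, c}): φ is true.
  d (successors {a, d}): φ is false.
  e (successors {c, e}): φ is true.
  f (successors {d, f}): φ is false.
  g (successors {g}): φ is true.
For instance, at a:
  At a: ◇r is false, p is true, so ◇r ∨ p is true.
    At a: ◇r requires r at some successor in {a, d, g}.
      At a: r is false.
      At d: r is false.
      At g: r is false.
    So ◇r is false at a.
Satisfying worlds: {a, b, c, e, g}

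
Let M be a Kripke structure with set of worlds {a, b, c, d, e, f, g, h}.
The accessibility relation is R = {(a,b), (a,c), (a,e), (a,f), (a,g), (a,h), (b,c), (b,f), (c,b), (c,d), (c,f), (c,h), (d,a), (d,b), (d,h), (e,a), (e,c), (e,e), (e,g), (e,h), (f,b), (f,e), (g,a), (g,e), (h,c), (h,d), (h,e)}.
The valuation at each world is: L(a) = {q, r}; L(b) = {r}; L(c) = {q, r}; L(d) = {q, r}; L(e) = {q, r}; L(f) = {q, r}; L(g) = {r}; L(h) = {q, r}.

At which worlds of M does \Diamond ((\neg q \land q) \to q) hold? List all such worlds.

Let φ = \Diamond ((\neg q \land q) \to q). Evaluate φ at each world:
  a (successors {b, c, e, f, g, h}): φ is true.
  b (successors {c, f}): φ is true.
  c (successors {b, d, f, h}): φ is true.
  d (successors {a, b, h}): φ is true.
  e (successors {a, c, e, g, h}): φ is true.
  f (successors {b, e}): φ is true.
  g (successors {a, e}): φ is true.
  h (successors {c, d, e}): φ is true.
For instance, at c:
  At c: \Diamond ((\neg q \land q) \to q) requires (\neg q \land q) \to q at some successor in {b, d, f, h}.
    (\neg q \land q) \to q holds at b, so \Diamond ((\neg q \land q) \to q) is true at c.
Satisfying worlds: {a, b, c, d, e, f, g, h}

a, b, c, d, e, f, g, h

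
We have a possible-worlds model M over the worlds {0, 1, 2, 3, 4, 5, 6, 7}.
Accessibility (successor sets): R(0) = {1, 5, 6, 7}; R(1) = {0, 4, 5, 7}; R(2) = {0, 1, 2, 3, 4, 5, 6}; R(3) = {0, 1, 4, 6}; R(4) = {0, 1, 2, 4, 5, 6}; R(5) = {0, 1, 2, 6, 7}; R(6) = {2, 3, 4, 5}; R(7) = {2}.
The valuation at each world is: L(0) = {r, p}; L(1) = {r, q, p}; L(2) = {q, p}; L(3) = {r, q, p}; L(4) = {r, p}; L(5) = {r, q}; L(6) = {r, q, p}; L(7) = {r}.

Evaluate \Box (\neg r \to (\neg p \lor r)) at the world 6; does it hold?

At 6: \Box (\neg r \to (\neg p \lor r)) requires \neg r \to (\neg p \lor r) at every successor {2, 3, 4, 5}.
  \neg r \to (\neg p \lor r) fails at 2, so \Box (\neg r \to (\neg p \lor r)) is false at 6.

No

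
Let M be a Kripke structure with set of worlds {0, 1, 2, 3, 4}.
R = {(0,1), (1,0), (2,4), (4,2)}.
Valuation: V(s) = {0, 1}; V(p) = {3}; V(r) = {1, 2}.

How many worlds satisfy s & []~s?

0

Recall that []ψ holds at a world iff ψ holds at every accessible world, and <>ψ holds iff ψ holds at some accessible world.
Let φ = s & []~s. Evaluate φ at each world:
  0 (successors {1}): φ is false.
  1 (successors {0}): φ is false.
  2 (successors {4}): φ is false.
  3 (successors ∅): φ is false.
  4 (successors {2}): φ is false.
For instance, at 2:
  At 2: s is false, []~s is true, so s & []~s is false.
    At 2: []~s requires ~s at every successor {4}.
      At 4: ~s is true.
    So []~s is true at 2.
Satisfying worlds: none.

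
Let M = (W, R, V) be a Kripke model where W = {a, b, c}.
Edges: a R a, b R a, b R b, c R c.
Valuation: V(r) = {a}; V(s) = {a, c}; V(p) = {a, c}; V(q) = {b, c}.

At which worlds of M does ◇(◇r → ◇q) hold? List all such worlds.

b, c

Recall that ◇ψ holds at a world iff ψ holds at some accessible world.
Let φ = ◇(◇r → ◇q). Evaluate φ at each world:
  a (successors {a}): φ is false.
  b (successors {a, b}): φ is true.
  c (successors {c}): φ is true.
For instance, at a:
  At a: ◇(◇r → ◇q) requires ◇r → ◇q at some successor in {a}.
    At a: ◇r → ◇q is false.
  So ◇(◇r → ◇q) is false at a.
Satisfying worlds: {b, c}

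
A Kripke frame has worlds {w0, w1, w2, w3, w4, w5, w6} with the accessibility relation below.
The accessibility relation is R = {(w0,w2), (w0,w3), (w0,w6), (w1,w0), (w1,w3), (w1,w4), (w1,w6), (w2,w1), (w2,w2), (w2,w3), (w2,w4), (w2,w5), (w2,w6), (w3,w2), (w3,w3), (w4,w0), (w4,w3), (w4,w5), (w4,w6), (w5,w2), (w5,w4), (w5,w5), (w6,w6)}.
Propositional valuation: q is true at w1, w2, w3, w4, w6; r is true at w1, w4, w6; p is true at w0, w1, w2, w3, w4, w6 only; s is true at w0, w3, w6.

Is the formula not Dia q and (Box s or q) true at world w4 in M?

At w4: not Dia q is false, Box s or q is true, so not Dia q and (Box s or q) is false.
  At w4: Dia q is true, so not Dia q is false.
    At w4: Dia q requires q at some successor in {w0, w3, w5, w6}.
      q holds at w3, so Dia q is true at w4.
  At w4: Box s is false, q is true, so Box s or q is true.
    At w4: Box s requires s at every successor {w0, w3, w5, w6}.
      s fails at w5, so Box s is false at w4.

No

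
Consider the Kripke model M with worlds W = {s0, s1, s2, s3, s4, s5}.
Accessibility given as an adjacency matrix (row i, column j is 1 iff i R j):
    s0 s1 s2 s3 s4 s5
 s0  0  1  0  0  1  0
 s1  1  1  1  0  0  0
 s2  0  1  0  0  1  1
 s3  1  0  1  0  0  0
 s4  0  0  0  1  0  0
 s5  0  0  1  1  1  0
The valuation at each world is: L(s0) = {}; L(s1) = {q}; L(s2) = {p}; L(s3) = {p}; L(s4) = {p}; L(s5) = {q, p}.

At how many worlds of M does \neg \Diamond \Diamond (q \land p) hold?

3

Let φ = \neg \Diamond \Diamond (q \land p). Evaluate φ at each world:
  s0 (successors {s1, s4}): φ is true.
  s1 (successors {s0, s1, s2}): φ is false.
  s2 (successors {s1, s4, s5}): φ is true.
  s3 (successors {s0, s2}): φ is false.
  s4 (successors {s3}): φ is true.
  s5 (successors {s2, s3, s4}): φ is false.
For instance, at s0:
  At s0: \Diamond \Diamond (q \land p) is false, so \neg \Diamond \Diamond (q \land p) is true.
    At s0: \Diamond \Diamond (q \land p) requires \Diamond (q \land p) at some successor in {s1, s4}.
      At s1: \Diamond (q \land p) is false.
      At s4: \Diamond (q \land p) is false.
    So \Diamond \Diamond (q \land p) is false at s0.
Satisfying worlds: {s0, s2, s4}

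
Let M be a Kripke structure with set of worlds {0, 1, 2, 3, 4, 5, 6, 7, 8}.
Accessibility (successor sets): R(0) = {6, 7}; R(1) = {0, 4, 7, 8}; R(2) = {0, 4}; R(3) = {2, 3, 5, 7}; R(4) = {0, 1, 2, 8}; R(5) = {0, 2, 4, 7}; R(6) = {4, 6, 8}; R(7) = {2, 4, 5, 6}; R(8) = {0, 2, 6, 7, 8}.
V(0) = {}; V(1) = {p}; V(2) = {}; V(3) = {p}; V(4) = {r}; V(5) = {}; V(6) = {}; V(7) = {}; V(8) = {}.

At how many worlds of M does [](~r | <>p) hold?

9

Let φ = [](~r | <>p). Evaluate φ at each world:
  0 (successors {6, 7}): φ is true.
  1 (successors {0, 4, 7, 8}): φ is true.
  2 (successors {0, 4}): φ is true.
  3 (successors {2, 3, 5, 7}): φ is true.
  4 (successors {0, 1, 2, 8}): φ is true.
  5 (successors {0, 2, 4, 7}): φ is true.
  6 (successors {4, 6, 8}): φ is true.
  7 (successors {2, 4, 5, 6}): φ is true.
  8 (successors {0, 2, 6, 7, 8}): φ is true.
For instance, at 1:
  At 1: [](~r | <>p) requires ~r | <>p at every successor {0, 4, 7, 8}.
    At 0: ~r | <>p is true.
    At 4: ~r | <>p is true.
    At 7: ~r | <>p is true.
    At 8: ~r | <>p is true.
  So [](~r | <>p) is true at 1.
Satisfying worlds: {0, 1, 2, 3, 4, 5, 6, 7, 8}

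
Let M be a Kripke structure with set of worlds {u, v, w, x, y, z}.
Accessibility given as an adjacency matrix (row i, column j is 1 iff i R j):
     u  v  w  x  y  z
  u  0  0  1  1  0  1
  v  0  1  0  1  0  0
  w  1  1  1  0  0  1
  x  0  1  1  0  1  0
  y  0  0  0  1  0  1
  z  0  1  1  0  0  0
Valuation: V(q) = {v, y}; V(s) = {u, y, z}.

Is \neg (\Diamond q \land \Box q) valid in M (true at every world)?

Yes

Let φ = \neg (\Diamond q \land \Box q). Evaluate φ at each world:
  u (successors {w, x, z}): φ is true.
  v (successors {v, x}): φ is true.
  w (successors {u, v, w, z}): φ is true.
  x (successors {v, w, y}): φ is true.
  y (successors {x, z}): φ is true.
  z (successors {v, w}): φ is true.
For instance, at z:
  At z: \Diamond q \land \Box q is false, so \neg (\Diamond q \land \Box q) is true.
    At z: \Diamond q is true, \Box q is false, so \Diamond q \land \Box q is false.
      At z: \Diamond q requires q at some successor in {v, w}.
        q holds at v, so \Diamond q is true at z.
      At z: \Box q requires q at every successor {v, w}.
        q fails at w, so \Box q is false at z.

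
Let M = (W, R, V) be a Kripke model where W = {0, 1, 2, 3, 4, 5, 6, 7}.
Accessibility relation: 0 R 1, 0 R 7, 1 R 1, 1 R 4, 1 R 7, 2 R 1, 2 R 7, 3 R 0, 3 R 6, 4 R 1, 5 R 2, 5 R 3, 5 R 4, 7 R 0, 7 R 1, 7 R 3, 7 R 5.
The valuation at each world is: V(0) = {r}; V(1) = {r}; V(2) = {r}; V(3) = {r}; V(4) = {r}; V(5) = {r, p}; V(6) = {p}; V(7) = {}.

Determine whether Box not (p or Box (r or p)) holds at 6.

Yes

Recall that Box ψ holds at a world iff ψ holds at every accessible world, and Dia ψ holds iff ψ holds at some accessible world.
At 6: no accessible worlds, so Box not (p or Box (r or p)) holds vacuously.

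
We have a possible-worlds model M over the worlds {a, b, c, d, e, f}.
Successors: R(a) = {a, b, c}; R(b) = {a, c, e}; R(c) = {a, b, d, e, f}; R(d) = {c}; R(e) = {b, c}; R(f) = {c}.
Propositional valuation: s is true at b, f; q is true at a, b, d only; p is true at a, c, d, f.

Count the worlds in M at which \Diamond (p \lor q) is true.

6

Recall that \Diamond ψ holds at a world iff ψ holds at some accessible world.
Let φ = \Diamond (p \lor q). Evaluate φ at each world:
  a (successors {a, b, c}): φ is true.
  b (successors {a, c, e}): φ is true.
  c (successors {a, b, d, e, f}): φ is true.
  d (successors {c}): φ is true.
  e (successors {b, c}): φ is true.
  f (successors {c}): φ is true.
For instance, at d:
  At d: \Diamond (p \lor q) requires p \lor q at some successor in {c}.
    p \lor q holds at c, so \Diamond (p \lor q) is true at d.
Satisfying worlds: {a, b, c, d, e, f}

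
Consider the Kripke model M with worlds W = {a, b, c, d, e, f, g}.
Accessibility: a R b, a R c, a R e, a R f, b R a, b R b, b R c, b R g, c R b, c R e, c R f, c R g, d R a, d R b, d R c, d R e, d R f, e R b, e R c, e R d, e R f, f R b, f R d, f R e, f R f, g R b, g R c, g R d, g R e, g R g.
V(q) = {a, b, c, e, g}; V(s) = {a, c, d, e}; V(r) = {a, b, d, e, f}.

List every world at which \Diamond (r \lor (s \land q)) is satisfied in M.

Let φ = \Diamond (r \lor (s \land q)). Evaluate φ at each world:
  a (successors {b, c, e, f}): φ is true.
  b (successors {a, b, c, g}): φ is true.
  c (successors {b, e, f, g}): φ is true.
  d (successors {a, b, c, e, f}): φ is true.
  e (successors {b, c, d, f}): φ is true.
  f (successors {b, d, e, f}): φ is true.
  g (successors {b, c, d, e, g}): φ is true.
For instance, at b:
  At b: \Diamond (r \lor (s \land q)) requires r \lor (s \land q) at some successor in {a, b, c, g}.
    r \lor (s \land q) holds at a, so \Diamond (r \lor (s \land q)) is true at b.
Satisfying worlds: {a, b, c, d, e, f, g}

a, b, c, d, e, f, g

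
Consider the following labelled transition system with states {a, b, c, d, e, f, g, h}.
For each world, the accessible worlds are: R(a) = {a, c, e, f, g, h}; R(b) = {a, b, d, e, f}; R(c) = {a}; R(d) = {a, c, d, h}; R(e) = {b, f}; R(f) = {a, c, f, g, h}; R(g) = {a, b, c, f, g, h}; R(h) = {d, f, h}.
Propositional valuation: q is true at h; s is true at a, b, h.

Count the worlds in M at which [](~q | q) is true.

Recall that []ψ holds at a world iff ψ holds at every accessible world, and <>ψ holds iff ψ holds at some accessible world.
Let φ = [](~q | q). Evaluate φ at each world:
  a (successors {a, c, e, f, g, h}): φ is true.
  b (successors {a, b, d, e, f}): φ is true.
  c (successors {a}): φ is true.
  d (successors {a, c, d, h}): φ is true.
  e (successors {b, f}): φ is true.
  f (successors {a, c, f, g, h}): φ is true.
  g (successors {a, b, c, f, g, h}): φ is true.
  h (successors {d, f, h}): φ is true.
For instance, at f:
  At f: [](~q | q) requires ~q | q at every successor {a, c, f, g, h}.
    At a: ~q | q is true.
    At c: ~q | q is true.
    At f: ~q | q is true.
    At g: ~q | q is true.
    At h: ~q | q is true.
  So [](~q | q) is true at f.
Satisfying worlds: {a, b, c, d, e, f, g, h}

8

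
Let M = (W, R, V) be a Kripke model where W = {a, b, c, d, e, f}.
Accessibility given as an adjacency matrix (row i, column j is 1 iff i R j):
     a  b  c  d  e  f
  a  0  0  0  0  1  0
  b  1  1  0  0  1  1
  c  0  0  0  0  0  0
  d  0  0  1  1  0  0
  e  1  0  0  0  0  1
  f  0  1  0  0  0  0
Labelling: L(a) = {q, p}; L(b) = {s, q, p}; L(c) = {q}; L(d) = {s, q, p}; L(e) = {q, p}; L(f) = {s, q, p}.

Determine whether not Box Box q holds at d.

At d: Box Box q is true, so not Box Box q is false.
  At d: Box Box q requires Box q at every successor {c, d}.
      At c: no accessible worlds, so Box q holds vacuously.
      At d: Box q requires q at every successor {c, d}.
        At c: q is true.
        At d: q is true.
      So Box q is true at d.
  So Box Box q is true at d.

No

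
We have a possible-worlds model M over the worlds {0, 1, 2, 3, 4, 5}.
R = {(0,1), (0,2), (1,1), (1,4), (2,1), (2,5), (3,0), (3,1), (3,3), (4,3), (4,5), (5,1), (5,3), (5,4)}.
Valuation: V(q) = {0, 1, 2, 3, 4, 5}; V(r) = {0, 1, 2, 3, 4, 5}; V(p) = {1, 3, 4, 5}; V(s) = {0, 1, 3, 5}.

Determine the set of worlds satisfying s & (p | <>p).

0, 1, 3, 5

Let φ = s & (p | <>p). Evaluate φ at each world:
  0 (successors {1, 2}): φ is true.
  1 (successors {1, 4}): φ is true.
  2 (successors {1, 5}): φ is false.
  3 (successors {0, 1, 3}): φ is true.
  4 (successors {3, 5}): φ is false.
  5 (successors {1, 3, 4}): φ is true.
For instance, at 4:
  At 4: s is false, p | <>p is true, so s & (p | <>p) is false.
    At 4: p is true, <>p is true, so p | <>p is true.
      At 4: <>p requires p at some successor in {3, 5}.
        p holds at 3, so <>p is true at 4.
Satisfying worlds: {0, 1, 3, 5}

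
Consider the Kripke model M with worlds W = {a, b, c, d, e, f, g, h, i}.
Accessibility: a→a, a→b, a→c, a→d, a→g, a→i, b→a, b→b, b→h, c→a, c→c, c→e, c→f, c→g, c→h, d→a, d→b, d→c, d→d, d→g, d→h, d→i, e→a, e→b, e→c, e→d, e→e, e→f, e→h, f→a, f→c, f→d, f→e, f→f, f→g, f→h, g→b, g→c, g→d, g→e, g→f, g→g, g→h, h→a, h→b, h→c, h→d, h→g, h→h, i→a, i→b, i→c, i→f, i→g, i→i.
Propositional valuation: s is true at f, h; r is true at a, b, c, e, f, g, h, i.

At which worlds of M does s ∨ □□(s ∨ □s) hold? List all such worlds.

f, h

Recall that □ψ holds at a world iff ψ holds at every accessible world, and ◇ψ holds iff ψ holds at some accessible world.
Let φ = s ∨ □□(s ∨ □s). Evaluate φ at each world:
  a (successors {a, b, c, d, g, i}): φ is false.
  b (successors {a, b, h}): φ is false.
  c (successors {a, c, e, f, g, h}): φ is false.
  d (successors {a, b, c, d, g, h, i}): φ is false.
  e (successors {a, b, c, d, e, f, h}): φ is false.
  f (successors {a, c, d, e, f, g, h}): φ is true.
  g (successors {b, c, d, e, f, g, h}): φ is false.
  h (successors {a, b, c, d, g, h}): φ is true.
  i (successors {a, b, c, f, g, i}): φ is false.
For instance, at i:
  At i: s is false, □□(s ∨ □s) is false, so s ∨ □□(s ∨ □s) is false.
    At i: □□(s ∨ □s) requires □(s ∨ □s) at every successor {a, b, c, f, g, i}.
      □(s ∨ □s) fails at a, so □□(s ∨ □s) is false at i.
Satisfying worlds: {f, h}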